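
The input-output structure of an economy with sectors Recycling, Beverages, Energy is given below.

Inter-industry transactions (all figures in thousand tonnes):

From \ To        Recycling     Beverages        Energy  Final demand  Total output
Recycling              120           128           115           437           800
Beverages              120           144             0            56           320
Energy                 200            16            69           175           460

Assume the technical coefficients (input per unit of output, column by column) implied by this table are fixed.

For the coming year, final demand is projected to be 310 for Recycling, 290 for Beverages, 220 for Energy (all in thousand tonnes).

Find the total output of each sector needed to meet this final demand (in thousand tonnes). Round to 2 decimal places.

Technical coefficients a_ij = z_ij / X_j:
  a_RR = 120/800 = 0.15, a_BR = 120/800 = 0.15, a_ER = 200/800 = 0.25
  a_RB = 128/320 = 0.40, a_BB = 144/320 = 0.45, a_EB = 16/320 = 0.05
  a_RE = 115/460 = 0.25, a_BE = 0/460 = 0.00, a_EE = 69/460 = 0.15
I − A =
  [   0.85    -0.40    -0.25]
  [  -0.15     0.55     0.00]
  [  -0.25    -0.05     0.85]
Cofactors of I−A, C_ij = (−1)^(i+j)·(minor ij) (rows/columns in the sector order above):
  C_11 = (0.55)(0.85) − (0.00)(-0.05) = 0.4675
  C_12 = −[(-0.15)(0.85) − (0.00)(-0.25)] = 0.1275
  C_13 = (-0.15)(-0.05) − (0.55)(-0.25) = 0.1450
  C_21 = −[(-0.40)(0.85) − (-0.25)(-0.05)] = 0.3525
  C_22 = (0.85)(0.85) − (-0.25)(-0.25) = 0.6600
  C_23 = −[(0.85)(-0.05) − (-0.40)(-0.25)] = 0.1425
  C_31 = (-0.40)(0.00) − (-0.25)(0.55) = 0.1375
  C_32 = −[(0.85)(0.00) − (-0.25)(-0.15)] = 0.0375
  C_33 = (0.85)(0.55) − (-0.40)(-0.15) = 0.4075
det(I−A) = Σ_j (I−A)_1j·C_1j = (0.85)(0.4675) + (-0.40)(0.1275) + (-0.25)(0.1450) = 0.310125
adj(I−A) = Cᵀ =
  [ 0.4675   0.3525   0.1375]
  [ 0.1275   0.6600   0.0375]
  [ 0.1450   0.1425   0.4075]
(I − A)⁻¹ = adj(I−A) / det(I−A) ≈
  [   1.5075     1.1366     0.4434]
  [   0.4111     2.1282     0.1209]
  [   0.4676     0.4595     1.3140]
x = (I − A)⁻¹ d = adj(I−A)·d / det(I−A), with det(I−A) = 0.310125:
  x_R = (0.4675·310 + 0.3525·290 + 0.1375·220) / 0.310125 = 277.40 / 0.310125 ≈ 894.48
  x_B = (0.1275·310 + 0.6600·290 + 0.0375·220) / 0.310125 = 239.175 / 0.310125 ≈ 771.22
  x_E = (0.1450·310 + 0.1425·290 + 0.4075·220) / 0.310125 = 175.925 / 0.310125 ≈ 567.27

x_R = 894.48, x_B = 771.22, x_E = 567.27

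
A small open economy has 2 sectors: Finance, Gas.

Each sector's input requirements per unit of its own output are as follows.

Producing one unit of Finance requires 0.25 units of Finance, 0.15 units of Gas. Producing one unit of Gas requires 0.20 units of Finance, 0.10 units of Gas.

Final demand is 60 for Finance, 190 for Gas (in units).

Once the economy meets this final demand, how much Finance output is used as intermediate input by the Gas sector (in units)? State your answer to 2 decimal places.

z_12 = 46.98

I − A =
  [   0.75    -0.20]
  [  -0.15     0.90]
det(I−A) = (0.75)(0.90) − (-0.20)(-0.15) = 0.6450
adj(I−A) = [[0.90, 0.20], [0.15, 0.75]]
(I − A)⁻¹ = adj(I−A) / det(I−A) ≈
  [   1.3953     0.3101]
  [   0.2326     1.1628]
First solve x = (I − A)⁻¹ d = adj(I−A)·d / det(I−A); in particular x_2 = (0.15·60 + 0.75·190) / 0.6450 = 151.50 / 0.6450 ≈ 234.8837.
Intermediate flow from 1 to 2: z_12 = a_12 · x_2 = 0.20 × 151.50 / 0.6450 = 30.30 / 0.6450 ≈ 46.98.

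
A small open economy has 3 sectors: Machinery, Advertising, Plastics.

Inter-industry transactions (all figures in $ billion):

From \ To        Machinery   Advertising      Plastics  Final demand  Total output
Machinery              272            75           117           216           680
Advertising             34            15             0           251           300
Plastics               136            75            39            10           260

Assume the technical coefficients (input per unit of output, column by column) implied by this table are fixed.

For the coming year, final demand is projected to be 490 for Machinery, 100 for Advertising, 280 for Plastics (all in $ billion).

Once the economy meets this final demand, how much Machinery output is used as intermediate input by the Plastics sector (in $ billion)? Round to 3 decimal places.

z_13 = 323.700

Technical coefficients a_ij = z_ij / X_j:
  a_11 = 272/680 = 0.40, a_21 = 34/680 = 0.05, a_31 = 136/680 = 0.20
  a_12 = 75/300 = 0.25, a_22 = 15/300 = 0.05, a_32 = 75/300 = 0.25
  a_13 = 117/260 = 0.45, a_23 = 0/260 = 0.00, a_33 = 39/260 = 0.15
I − A =
  [   0.60    -0.25    -0.45]
  [  -0.05     0.95     0.00]
  [  -0.20    -0.25     0.85]
Cofactors of I−A, C_ij = (−1)^(i+j)·(minor ij) (rows/columns in the sector order above):
  C_11 = (0.95)(0.85) − (0.00)(-0.25) = 0.8075
  C_12 = −[(-0.05)(0.85) − (0.00)(-0.20)] = 0.0425
  C_13 = (-0.05)(-0.25) − (0.95)(-0.20) = 0.2025
  C_21 = −[(-0.25)(0.85) − (-0.45)(-0.25)] = 0.3250
  C_22 = (0.60)(0.85) − (-0.45)(-0.20) = 0.4200
  C_23 = −[(0.60)(-0.25) − (-0.25)(-0.20)] = 0.2000
  C_31 = (-0.25)(0.00) − (-0.45)(0.95) = 0.4275
  C_32 = −[(0.60)(0.00) − (-0.45)(-0.05)] = 0.0225
  C_33 = (0.60)(0.95) − (-0.25)(-0.05) = 0.5575
det(I−A) = Σ_j (I−A)_1j·C_1j = (0.60)(0.8075) + (-0.25)(0.0425) + (-0.45)(0.2025) = 0.38275
adj(I−A) = Cᵀ =
  [ 0.8075   0.3250   0.4275]
  [ 0.0425   0.4200   0.0225]
  [ 0.2025   0.2000   0.5575]
(I − A)⁻¹ = adj(I−A) / det(I−A) ≈
  [   2.1097     0.8491     1.1169]
  [   0.1110     1.0973     0.0588]
  [   0.5291     0.5225     1.4566]
First solve x = (I − A)⁻¹ d = adj(I−A)·d / det(I−A); in particular x_3 = (0.2025·490 + 0.2000·100 + 0.5575·280) / 0.38275 = 275.325 / 0.38275 ≈ 719.33377.
Intermediate flow from 1 to 3: z_13 = a_13 · x_3 = 0.45 × 275.325 / 0.38275 = 123.89625 / 0.38275 ≈ 323.700.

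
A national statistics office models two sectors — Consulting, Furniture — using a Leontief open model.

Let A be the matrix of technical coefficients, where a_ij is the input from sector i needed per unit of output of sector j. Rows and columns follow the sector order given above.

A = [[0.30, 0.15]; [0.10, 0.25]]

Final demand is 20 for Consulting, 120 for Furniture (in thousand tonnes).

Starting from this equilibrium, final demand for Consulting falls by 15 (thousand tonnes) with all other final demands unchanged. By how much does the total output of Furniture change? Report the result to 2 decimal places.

I − A =
  [   0.70    -0.15]
  [  -0.10     0.75]
det(I−A) = (0.70)(0.75) − (-0.15)(-0.10) = 0.5100
adj(I−A) = [[0.75, 0.15], [0.10, 0.70]]
(I − A)⁻¹ = adj(I−A) / det(I−A) ≈
  [   1.4706     0.2941]
  [   0.1961     1.3725]
Δx = (I − A)⁻¹ Δd with Δd having -15 in the Consulting component and 0 elsewhere.
So Δx_2 = L_21 · (-15), where L_21 = adj(I−A)_21 / det(I−A) = 0.10 / 0.5100.
Δx_2 = 0.10 × (-15) / 0.5100 = -1.50 / 0.5100 ≈ -2.94.

Δx_2 = -2.94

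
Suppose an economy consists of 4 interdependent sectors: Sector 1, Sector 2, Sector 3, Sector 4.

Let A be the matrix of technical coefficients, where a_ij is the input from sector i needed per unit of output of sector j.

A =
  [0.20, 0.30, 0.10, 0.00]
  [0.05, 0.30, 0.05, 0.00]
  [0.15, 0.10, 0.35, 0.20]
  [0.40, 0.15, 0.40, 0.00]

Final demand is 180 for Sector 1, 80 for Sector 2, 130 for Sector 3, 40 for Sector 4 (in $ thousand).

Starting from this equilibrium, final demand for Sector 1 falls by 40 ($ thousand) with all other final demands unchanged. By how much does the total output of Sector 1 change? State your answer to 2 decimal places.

Δx_1 = -55.04

I − A =
  [   0.80    -0.30    -0.10     0.00]
  [  -0.05     0.70    -0.05     0.00]
  [  -0.15    -0.10     0.65    -0.20]
  [  -0.40    -0.15    -0.40     1.00]
Compute the cofactors C_ij = (−1)^(i+j)·(3×3 minor ij) of I−A; the adjugate is their transpose:
adj(I−A) = Cᵀ =
  [ 0.39250   0.18400   0.08500   0.01700]
  [ 0.04000   0.43300   0.04500   0.00900]
  [ 0.16750   0.17300   0.54500   0.10900]
  [ 0.23000   0.20775   0.25875   0.33700]
det(I−A) = Σ_j (I−A)_1j·C_1j = (0.80)(0.39250) + (-0.30)(0.04000) + (-0.10)(0.16750) + (0.00)(0.23000) = 0.28525
(I − A)⁻¹ = adj(I−A) / det(I−A) ≈
  [   1.3760     0.6450     0.2980     0.0596]
  [   0.1402     1.5180     0.1578     0.0316]
  [   0.5872     0.6065     1.9106     0.3821]
  [   0.8063     0.7283     0.9071     1.1814]
Δx = (I − A)⁻¹ Δd with Δd having -40 in the Sector 1 component and 0 elsewhere.
So Δx_1 = L_11 · (-40), where L_11 = adj(I−A)_11 / det(I−A) = 0.39250 / 0.28525.
Δx_1 = 0.39250 × (-40) / 0.28525 = -15.70 / 0.28525 ≈ -55.04.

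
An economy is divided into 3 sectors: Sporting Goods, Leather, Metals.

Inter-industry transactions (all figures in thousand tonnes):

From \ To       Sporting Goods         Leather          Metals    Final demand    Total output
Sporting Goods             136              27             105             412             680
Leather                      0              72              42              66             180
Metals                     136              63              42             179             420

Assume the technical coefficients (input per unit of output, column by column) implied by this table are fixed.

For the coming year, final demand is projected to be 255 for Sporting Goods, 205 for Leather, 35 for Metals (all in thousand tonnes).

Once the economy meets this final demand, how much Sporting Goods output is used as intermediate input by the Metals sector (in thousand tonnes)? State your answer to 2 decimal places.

z_SM = 74.76

Technical coefficients a_ij = z_ij / X_j:
  a_SS = 136/680 = 0.20, a_LS = 0/680 = 0.00, a_MS = 136/680 = 0.20
  a_SL = 27/180 = 0.15, a_LL = 72/180 = 0.40, a_ML = 63/180 = 0.35
  a_SM = 105/420 = 0.25, a_LM = 42/420 = 0.10, a_MM = 42/420 = 0.10
I − A =
  [   0.80    -0.15    -0.25]
  [   0.00     0.60    -0.10]
  [  -0.20    -0.35     0.90]
Cofactors of I−A, C_ij = (−1)^(i+j)·(minor ij) (rows/columns in the sector order above):
  C_11 = (0.60)(0.90) − (-0.10)(-0.35) = 0.5050
  C_12 = −[(0.00)(0.90) − (-0.10)(-0.20)] = 0.0200
  C_13 = (0.00)(-0.35) − (0.60)(-0.20) = 0.1200
  C_21 = −[(-0.15)(0.90) − (-0.25)(-0.35)] = 0.2225
  C_22 = (0.80)(0.90) − (-0.25)(-0.20) = 0.6700
  C_23 = −[(0.80)(-0.35) − (-0.15)(-0.20)] = 0.3100
  C_31 = (-0.15)(-0.10) − (-0.25)(0.60) = 0.1650
  C_32 = −[(0.80)(-0.10) − (-0.25)(0.00)] = 0.0800
  C_33 = (0.80)(0.60) − (-0.15)(0.00) = 0.4800
det(I−A) = Σ_j (I−A)_1j·C_1j = (0.80)(0.5050) + (-0.15)(0.0200) + (-0.25)(0.1200) = 0.3710
adj(I−A) = Cᵀ =
  [ 0.5050   0.2225   0.1650]
  [ 0.0200   0.6700   0.0800]
  [ 0.1200   0.3100   0.4800]
(I − A)⁻¹ = adj(I−A) / det(I−A) ≈
  [   1.3612     0.5997     0.4447]
  [   0.0539     1.8059     0.2156]
  [   0.3235     0.8356     1.2938]
First solve x = (I − A)⁻¹ d = adj(I−A)·d / det(I−A); in particular x_M = (0.1200·255 + 0.3100·205 + 0.4800·35) / 0.3710 = 110.95 / 0.3710 ≈ 299.0566.
Intermediate flow from S to M: z_SM = a_SM · x_M = 0.25 × 110.95 / 0.3710 = 27.7375 / 0.3710 ≈ 74.76.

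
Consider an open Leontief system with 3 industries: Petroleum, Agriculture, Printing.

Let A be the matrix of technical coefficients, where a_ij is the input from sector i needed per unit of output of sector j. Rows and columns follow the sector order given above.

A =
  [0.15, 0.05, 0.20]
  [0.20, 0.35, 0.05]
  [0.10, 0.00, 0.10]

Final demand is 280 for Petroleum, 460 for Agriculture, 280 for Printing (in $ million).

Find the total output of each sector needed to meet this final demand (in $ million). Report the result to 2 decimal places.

x_1 = 466.53, x_2 = 879.16, x_3 = 362.95

I − A =
  [   0.85    -0.05    -0.20]
  [  -0.20     0.65    -0.05]
  [  -0.10     0.00     0.90]
Cofactors of I−A, C_ij = (−1)^(i+j)·(minor ij) (rows/columns in the sector order above):
  C_11 = (0.65)(0.90) − (-0.05)(0.00) = 0.5850
  C_12 = −[(-0.20)(0.90) − (-0.05)(-0.10)] = 0.1850
  C_13 = (-0.20)(0.00) − (0.65)(-0.10) = 0.0650
  C_21 = −[(-0.05)(0.90) − (-0.20)(0.00)] = 0.0450
  C_22 = (0.85)(0.90) − (-0.20)(-0.10) = 0.7450
  C_23 = −[(0.85)(0.00) − (-0.05)(-0.10)] = 0.0050
  C_31 = (-0.05)(-0.05) − (-0.20)(0.65) = 0.1325
  C_32 = −[(0.85)(-0.05) − (-0.20)(-0.20)] = 0.0825
  C_33 = (0.85)(0.65) − (-0.05)(-0.20) = 0.5425
det(I−A) = Σ_j (I−A)_1j·C_1j = (0.85)(0.5850) + (-0.05)(0.1850) + (-0.20)(0.0650) = 0.4750
adj(I−A) = Cᵀ =
  [ 0.5850   0.0450   0.1325]
  [ 0.1850   0.7450   0.0825]
  [ 0.0650   0.0050   0.5425]
(I − A)⁻¹ = adj(I−A) / det(I−A) ≈
  [   1.2316     0.0947     0.2789]
  [   0.3895     1.5684     0.1737]
  [   0.1368     0.0105     1.1421]
x = (I − A)⁻¹ d = adj(I−A)·d / det(I−A), with det(I−A) = 0.4750:
  x_1 = (0.5850·280 + 0.0450·460 + 0.1325·280) / 0.4750 = 221.60 / 0.4750 ≈ 466.53
  x_2 = (0.1850·280 + 0.7450·460 + 0.0825·280) / 0.4750 = 417.60 / 0.4750 ≈ 879.16
  x_3 = (0.0650·280 + 0.0050·460 + 0.5425·280) / 0.4750 = 172.40 / 0.4750 ≈ 362.95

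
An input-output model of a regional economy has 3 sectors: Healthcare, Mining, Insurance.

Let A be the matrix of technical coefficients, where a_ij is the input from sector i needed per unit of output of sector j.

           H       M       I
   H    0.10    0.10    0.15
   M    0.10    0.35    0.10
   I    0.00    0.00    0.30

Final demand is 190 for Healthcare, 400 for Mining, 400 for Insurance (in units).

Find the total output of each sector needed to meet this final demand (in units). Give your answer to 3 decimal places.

x_H = 391.180, x_M = 763.478, x_I = 571.429

I − A =
  [   0.90    -0.10    -0.15]
  [  -0.10     0.65    -0.10]
  [   0.00     0.00     0.70]
Cofactors of I−A, C_ij = (−1)^(i+j)·(minor ij) (rows/columns in the sector order above):
  C_11 = (0.65)(0.70) − (-0.10)(0.00) = 0.4550
  C_12 = −[(-0.10)(0.70) − (-0.10)(0.00)] = 0.0700
  C_13 = (-0.10)(0.00) − (0.65)(0.00) = 0.0000
  C_21 = −[(-0.10)(0.70) − (-0.15)(0.00)] = 0.0700
  C_22 = (0.90)(0.70) − (-0.15)(0.00) = 0.6300
  C_23 = −[(0.90)(0.00) − (-0.10)(0.00)] = 0.0000
  C_31 = (-0.10)(-0.10) − (-0.15)(0.65) = 0.1075
  C_32 = −[(0.90)(-0.10) − (-0.15)(-0.10)] = 0.1050
  C_33 = (0.90)(0.65) − (-0.10)(-0.10) = 0.5750
det(I−A) = Σ_j (I−A)_1j·C_1j = (0.90)(0.4550) + (-0.10)(0.0700) + (-0.15)(0.0000) = 0.4025
adj(I−A) = Cᵀ =
  [ 0.4550   0.0700   0.1075]
  [ 0.0700   0.6300   0.1050]
  [ 0.0000   0.0000   0.5750]
(I − A)⁻¹ = adj(I−A) / det(I−A) ≈
  [   1.1304     0.1739     0.2671]
  [   0.1739     1.5652     0.2609]
  [   0.0000     0.0000     1.4286]
x = (I − A)⁻¹ d = adj(I−A)·d / det(I−A), with det(I−A) = 0.4025:
  x_H = (0.4550·190 + 0.0700·400 + 0.1075·400) / 0.4025 = 157.45 / 0.4025 ≈ 391.180
  x_M = (0.0700·190 + 0.6300·400 + 0.1050·400) / 0.4025 = 307.30 / 0.4025 ≈ 763.478
  x_I = (0.0000·190 + 0.0000·400 + 0.5750·400) / 0.4025 = 230.00 / 0.4025 ≈ 571.429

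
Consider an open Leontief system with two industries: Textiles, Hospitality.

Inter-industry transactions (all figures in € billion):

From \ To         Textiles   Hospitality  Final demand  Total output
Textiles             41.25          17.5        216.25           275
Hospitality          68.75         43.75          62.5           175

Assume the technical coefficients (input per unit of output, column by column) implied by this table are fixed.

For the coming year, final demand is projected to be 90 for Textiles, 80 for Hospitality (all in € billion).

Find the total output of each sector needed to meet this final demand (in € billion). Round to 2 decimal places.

x_T = 123.27, x_H = 147.76

Technical coefficients a_ij = z_ij / X_j:
  a_TT = 41.25/275 = 0.15, a_HT = 68.75/275 = 0.25
  a_TH = 17.5/175 = 0.10, a_HH = 43.75/175 = 0.25
I − A =
  [   0.85    -0.10]
  [  -0.25     0.75]
det(I−A) = (0.85)(0.75) − (-0.10)(-0.25) = 0.6125
adj(I−A) = [[0.75, 0.10], [0.25, 0.85]]
(I − A)⁻¹ = adj(I−A) / det(I−A) ≈
  [   1.2245     0.1633]
  [   0.4082     1.3878]
x = (I − A)⁻¹ d = adj(I−A)·d / det(I−A), with det(I−A) = 0.6125:
  x_T = (0.75·90 + 0.10·80) / 0.6125 = 75.50 / 0.6125 ≈ 123.27
  x_H = (0.25·90 + 0.85·80) / 0.6125 = 90.50 / 0.6125 ≈ 147.76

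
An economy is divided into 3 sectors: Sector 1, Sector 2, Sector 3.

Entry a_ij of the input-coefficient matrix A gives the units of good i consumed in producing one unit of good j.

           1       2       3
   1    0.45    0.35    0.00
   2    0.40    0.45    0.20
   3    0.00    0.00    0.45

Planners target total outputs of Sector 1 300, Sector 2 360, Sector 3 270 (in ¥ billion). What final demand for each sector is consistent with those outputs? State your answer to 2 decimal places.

d_1 = 39.00, d_2 = 24.00, d_3 = 148.50

I − A =
  [   0.55    -0.35     0.00]
  [  -0.40     0.55    -0.20]
  [   0.00     0.00     0.55]
d = (I − A) x:
  d_1 = (+0.55)·300 + (-0.35)·360 + (+0.00)·270 = 39.00
  d_2 = (-0.40)·300 + (+0.55)·360 + (-0.20)·270 = 24.00
  d_3 = (+0.00)·300 + (+0.00)·360 + (+0.55)·270 = 148.50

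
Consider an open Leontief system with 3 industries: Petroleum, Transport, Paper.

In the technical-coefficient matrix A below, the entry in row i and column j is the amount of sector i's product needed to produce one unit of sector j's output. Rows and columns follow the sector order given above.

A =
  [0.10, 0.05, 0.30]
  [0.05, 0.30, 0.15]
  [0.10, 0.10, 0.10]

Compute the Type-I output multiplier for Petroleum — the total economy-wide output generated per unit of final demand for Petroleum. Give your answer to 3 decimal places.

I − A =
  [   0.90    -0.05    -0.30]
  [  -0.05     0.70    -0.15]
  [  -0.10    -0.10     0.90]
Cofactors of I−A, C_ij = (−1)^(i+j)·(minor ij) (rows/columns in the sector order above):
  C_11 = (0.70)(0.90) − (-0.15)(-0.10) = 0.6150
  C_12 = −[(-0.05)(0.90) − (-0.15)(-0.10)] = 0.0600
  C_13 = (-0.05)(-0.10) − (0.70)(-0.10) = 0.0750
  C_21 = −[(-0.05)(0.90) − (-0.30)(-0.10)] = 0.0750
  C_22 = (0.90)(0.90) − (-0.30)(-0.10) = 0.7800
  C_23 = −[(0.90)(-0.10) − (-0.05)(-0.10)] = 0.0950
  C_31 = (-0.05)(-0.15) − (-0.30)(0.70) = 0.2175
  C_32 = −[(0.90)(-0.15) − (-0.30)(-0.05)] = 0.1500
  C_33 = (0.90)(0.70) − (-0.05)(-0.05) = 0.6275
det(I−A) = Σ_j (I−A)_1j·C_1j = (0.90)(0.6150) + (-0.05)(0.0600) + (-0.30)(0.0750) = 0.5280
adj(I−A) = Cᵀ =
  [ 0.6150   0.0750   0.2175]
  [ 0.0600   0.7800   0.1500]
  [ 0.0750   0.0950   0.6275]
(I − A)⁻¹ = adj(I−A) / det(I−A) ≈
  [   1.1648     0.1420     0.4119]
  [   0.1136     1.4773     0.2841]
  [   0.1420     0.1799     1.1884]
The output multiplier for sector j is the column-j sum of the Leontief inverse (I − A)⁻¹ = adj(I−A) / det(I−A).
Column 1 of adj(I−A): (0.6150, 0.0600, 0.0750); det(I−A) = 0.5280.
m_1 = (0.6150 + 0.0600 + 0.0750) / 0.5280 = 0.75 / 0.5280 ≈ 1.420.

m_1 = 1.420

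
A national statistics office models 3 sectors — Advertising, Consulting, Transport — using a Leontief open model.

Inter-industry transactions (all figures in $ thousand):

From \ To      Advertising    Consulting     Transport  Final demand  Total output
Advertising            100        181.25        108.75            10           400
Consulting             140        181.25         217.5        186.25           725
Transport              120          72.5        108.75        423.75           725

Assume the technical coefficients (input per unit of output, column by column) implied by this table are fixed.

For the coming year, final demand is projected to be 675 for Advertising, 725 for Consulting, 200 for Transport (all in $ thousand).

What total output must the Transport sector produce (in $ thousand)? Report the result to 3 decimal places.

Technical coefficients a_ij = z_ij / X_j:
  a_11 = 100/400 = 0.25, a_21 = 140/400 = 0.35, a_31 = 120/400 = 0.30
  a_12 = 181.25/725 = 0.25, a_22 = 181.25/725 = 0.25, a_32 = 72.5/725 = 0.10
  a_13 = 108.75/725 = 0.15, a_23 = 217.5/725 = 0.30, a_33 = 108.75/725 = 0.15
I − A =
  [   0.75    -0.25    -0.15]
  [  -0.35     0.75    -0.30]
  [  -0.30    -0.10     0.85]
Cofactors of I−A, C_ij = (−1)^(i+j)·(minor ij) (rows/columns in the sector order above):
  C_11 = (0.75)(0.85) − (-0.30)(-0.10) = 0.6075
  C_12 = −[(-0.35)(0.85) − (-0.30)(-0.30)] = 0.3875
  C_13 = (-0.35)(-0.10) − (0.75)(-0.30) = 0.2600
  C_21 = −[(-0.25)(0.85) − (-0.15)(-0.10)] = 0.2275
  C_22 = (0.75)(0.85) − (-0.15)(-0.30) = 0.5925
  C_23 = −[(0.75)(-0.10) − (-0.25)(-0.30)] = 0.1500
  C_31 = (-0.25)(-0.30) − (-0.15)(0.75) = 0.1875
  C_32 = −[(0.75)(-0.30) − (-0.15)(-0.35)] = 0.2775
  C_33 = (0.75)(0.75) − (-0.25)(-0.35) = 0.4750
det(I−A) = Σ_j (I−A)_1j·C_1j = (0.75)(0.6075) + (-0.25)(0.3875) + (-0.15)(0.2600) = 0.31975
adj(I−A) = Cᵀ =
  [ 0.6075   0.2275   0.1875]
  [ 0.3875   0.5925   0.2775]
  [ 0.2600   0.1500   0.4750]
(I − A)⁻¹ = adj(I−A) / det(I−A) ≈
  [   1.8999     0.7115     0.5864]
  [   1.2119     1.8530     0.8679]
  [   0.8131     0.4691     1.4855]
x = (I − A)⁻¹ d = adj(I−A)·d / det(I−A), with det(I−A) = 0.31975:
  x_1 = (0.6075·675 + 0.2275·725 + 0.1875·200) / 0.31975 = 612.50 / 0.31975 ≈ 1915.559
  x_2 = (0.3875·675 + 0.5925·725 + 0.2775·200) / 0.31975 = 746.625 / 0.31975 ≈ 2335.027
  x_3 = (0.2600·675 + 0.1500·725 + 0.4750·200) / 0.31975 = 379.25 / 0.31975 ≈ 1186.083

x_3 = 1186.083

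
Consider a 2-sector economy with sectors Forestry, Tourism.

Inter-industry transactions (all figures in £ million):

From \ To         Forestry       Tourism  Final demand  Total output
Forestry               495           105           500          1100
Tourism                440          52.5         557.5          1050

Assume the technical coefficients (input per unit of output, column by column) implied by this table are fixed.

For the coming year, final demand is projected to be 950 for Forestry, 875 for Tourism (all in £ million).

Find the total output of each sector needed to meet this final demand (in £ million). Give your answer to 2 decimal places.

Technical coefficients a_ij = z_ij / X_j:
  a_FF = 495/1100 = 0.45, a_TF = 440/1100 = 0.40
  a_FT = 105/1050 = 0.10, a_TT = 52.5/1050 = 0.05
I − A =
  [   0.55    -0.10]
  [  -0.40     0.95]
det(I−A) = (0.55)(0.95) − (-0.10)(-0.40) = 0.4825
adj(I−A) = [[0.95, 0.10], [0.40, 0.55]]
(I − A)⁻¹ = adj(I−A) / det(I−A) ≈
  [   1.9689     0.2073]
  [   0.8290     1.1399]
x = (I − A)⁻¹ d = adj(I−A)·d / det(I−A), with det(I−A) = 0.4825:
  x_F = (0.95·950 + 0.10·875) / 0.4825 = 990.00 / 0.4825 ≈ 2051.81
  x_T = (0.40·950 + 0.55·875) / 0.4825 = 861.25 / 0.4825 ≈ 1784.97

x_F = 2051.81, x_T = 1784.97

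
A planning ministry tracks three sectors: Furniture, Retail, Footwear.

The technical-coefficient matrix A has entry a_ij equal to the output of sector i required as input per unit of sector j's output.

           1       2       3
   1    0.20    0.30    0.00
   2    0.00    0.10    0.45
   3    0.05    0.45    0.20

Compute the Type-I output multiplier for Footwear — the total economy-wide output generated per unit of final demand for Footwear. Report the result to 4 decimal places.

m_3 = 2.9834

I − A =
  [   0.80    -0.30     0.00]
  [   0.00     0.90    -0.45]
  [  -0.05    -0.45     0.80]
Cofactors of I−A, C_ij = (−1)^(i+j)·(minor ij) (rows/columns in the sector order above):
  C_11 = (0.90)(0.80) − (-0.45)(-0.45) = 0.5175
  C_12 = −[(0.00)(0.80) − (-0.45)(-0.05)] = 0.0225
  C_13 = (0.00)(-0.45) − (0.90)(-0.05) = 0.0450
  C_21 = −[(-0.30)(0.80) − (0.00)(-0.45)] = 0.2400
  C_22 = (0.80)(0.80) − (0.00)(-0.05) = 0.6400
  C_23 = −[(0.80)(-0.45) − (-0.30)(-0.05)] = 0.3750
  C_31 = (-0.30)(-0.45) − (0.00)(0.90) = 0.1350
  C_32 = −[(0.80)(-0.45) − (0.00)(0.00)] = 0.3600
  C_33 = (0.80)(0.90) − (-0.30)(0.00) = 0.7200
det(I−A) = Σ_j (I−A)_1j·C_1j = (0.80)(0.5175) + (-0.30)(0.0225) + (0.00)(0.0450) = 0.40725
adj(I−A) = Cᵀ =
  [ 0.5175   0.2400   0.1350]
  [ 0.0225   0.6400   0.3600]
  [ 0.0450   0.3750   0.7200]
(I − A)⁻¹ = adj(I−A) / det(I−A) ≈
  [   1.27072     0.58932     0.33149]
  [   0.05525     1.57152     0.88398]
  [   0.11050     0.92081     1.76796]
The output multiplier for sector j is the column-j sum of the Leontief inverse (I − A)⁻¹ = adj(I−A) / det(I−A).
Column 3 of adj(I−A): (0.1350, 0.3600, 0.7200); det(I−A) = 0.40725.
m_3 = (0.1350 + 0.3600 + 0.7200) / 0.40725 = 1.215 / 0.40725 ≈ 2.9834.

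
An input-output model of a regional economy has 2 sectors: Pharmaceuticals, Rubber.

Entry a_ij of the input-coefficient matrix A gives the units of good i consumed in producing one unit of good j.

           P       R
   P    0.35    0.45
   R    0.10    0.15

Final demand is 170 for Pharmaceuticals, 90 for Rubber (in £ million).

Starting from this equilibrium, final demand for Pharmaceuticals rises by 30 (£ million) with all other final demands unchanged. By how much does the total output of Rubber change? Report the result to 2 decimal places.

Δx_R = 5.91

I − A =
  [   0.65    -0.45]
  [  -0.10     0.85]
det(I−A) = (0.65)(0.85) − (-0.45)(-0.10) = 0.5075
adj(I−A) = [[0.85, 0.45], [0.10, 0.65]]
(I − A)⁻¹ = adj(I−A) / det(I−A) ≈
  [   1.6749     0.8867]
  [   0.1970     1.2808]
Δx = (I − A)⁻¹ Δd with Δd having +30 in the Pharmaceuticals component and 0 elsewhere.
So Δx_R = L_RP · (+30), where L_RP = adj(I−A)_RP / det(I−A) = 0.10 / 0.5075.
Δx_R = 0.10 × (+30) / 0.5075 = 3.00 / 0.5075 ≈ 5.91.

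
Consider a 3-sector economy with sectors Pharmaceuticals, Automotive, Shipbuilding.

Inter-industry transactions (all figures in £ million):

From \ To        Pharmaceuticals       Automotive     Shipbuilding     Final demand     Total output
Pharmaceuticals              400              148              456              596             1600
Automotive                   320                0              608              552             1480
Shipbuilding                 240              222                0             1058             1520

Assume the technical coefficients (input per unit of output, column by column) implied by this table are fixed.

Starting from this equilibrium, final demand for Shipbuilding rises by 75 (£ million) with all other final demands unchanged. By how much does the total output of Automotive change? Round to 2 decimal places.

Δx_2 = 43.20

Technical coefficients a_ij = z_ij / X_j:
  a_11 = 400/1600 = 0.25, a_21 = 320/1600 = 0.20, a_31 = 240/1600 = 0.15
  a_12 = 148/1480 = 0.10, a_22 = 0/1480 = 0.00, a_32 = 222/1480 = 0.15
  a_13 = 456/1520 = 0.30, a_23 = 608/1520 = 0.40, a_33 = 0/1520 = 0.00
I − A =
  [   0.75    -0.10    -0.30]
  [  -0.20     1.00    -0.40]
  [  -0.15    -0.15     1.00]
Cofactors of I−A, C_ij = (−1)^(i+j)·(minor ij) (rows/columns in the sector order above):
  C_11 = (1.00)(1.00) − (-0.40)(-0.15) = 0.9400
  C_12 = −[(-0.20)(1.00) − (-0.40)(-0.15)] = 0.2600
  C_13 = (-0.20)(-0.15) − (1.00)(-0.15) = 0.1800
  C_21 = −[(-0.10)(1.00) − (-0.30)(-0.15)] = 0.1450
  C_22 = (0.75)(1.00) − (-0.30)(-0.15) = 0.7050
  C_23 = −[(0.75)(-0.15) − (-0.10)(-0.15)] = 0.1275
  C_31 = (-0.10)(-0.40) − (-0.30)(1.00) = 0.3400
  C_32 = −[(0.75)(-0.40) − (-0.30)(-0.20)] = 0.3600
  C_33 = (0.75)(1.00) − (-0.10)(-0.20) = 0.7300
det(I−A) = Σ_j (I−A)_1j·C_1j = (0.75)(0.9400) + (-0.10)(0.2600) + (-0.30)(0.1800) = 0.6250
adj(I−A) = Cᵀ =
  [ 0.9400   0.1450   0.3400]
  [ 0.2600   0.7050   0.3600]
  [ 0.1800   0.1275   0.7300]
(I − A)⁻¹ = adj(I−A) / det(I−A) ≈
  [   1.5040     0.2320     0.5440]
  [   0.4160     1.1280     0.5760]
  [   0.2880     0.2040     1.1680]
Δx = (I − A)⁻¹ Δd with Δd having +75 in the Shipbuilding component and 0 elsewhere.
So Δx_2 = L_23 · (+75), where L_23 = adj(I−A)_23 / det(I−A) = 0.3600 / 0.6250.
Δx_2 = 0.3600 × (+75) / 0.6250 = 27.00 / 0.6250 = 43.20.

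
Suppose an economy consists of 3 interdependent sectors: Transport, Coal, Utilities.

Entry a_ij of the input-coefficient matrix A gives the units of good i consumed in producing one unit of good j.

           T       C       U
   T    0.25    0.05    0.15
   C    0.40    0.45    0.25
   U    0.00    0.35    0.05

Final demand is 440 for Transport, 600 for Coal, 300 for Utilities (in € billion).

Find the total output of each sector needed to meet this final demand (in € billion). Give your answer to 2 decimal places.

I − A =
  [   0.75    -0.05    -0.15]
  [  -0.40     0.55    -0.25]
  [   0.00    -0.35     0.95]
Cofactors of I−A, C_ij = (−1)^(i+j)·(minor ij) (rows/columns in the sector order above):
  C_11 = (0.55)(0.95) − (-0.25)(-0.35) = 0.4350
  C_12 = −[(-0.40)(0.95) − (-0.25)(0.00)] = 0.3800
  C_13 = (-0.40)(-0.35) − (0.55)(0.00) = 0.1400
  C_21 = −[(-0.05)(0.95) − (-0.15)(-0.35)] = 0.1000
  C_22 = (0.75)(0.95) − (-0.15)(0.00) = 0.7125
  C_23 = −[(0.75)(-0.35) − (-0.05)(0.00)] = 0.2625
  C_31 = (-0.05)(-0.25) − (-0.15)(0.55) = 0.0950
  C_32 = −[(0.75)(-0.25) − (-0.15)(-0.40)] = 0.2475
  C_33 = (0.75)(0.55) − (-0.05)(-0.40) = 0.3925
det(I−A) = Σ_j (I−A)_1j·C_1j = (0.75)(0.4350) + (-0.05)(0.3800) + (-0.15)(0.1400) = 0.28625
adj(I−A) = Cᵀ =
  [ 0.4350   0.1000   0.0950]
  [ 0.3800   0.7125   0.2475]
  [ 0.1400   0.2625   0.3925]
(I − A)⁻¹ = adj(I−A) / det(I−A) ≈
  [   1.5197     0.3493     0.3319]
  [   1.3275     2.4891     0.8646]
  [   0.4891     0.9170     1.3712]
x = (I − A)⁻¹ d = adj(I−A)·d / det(I−A), with det(I−A) = 0.28625:
  x_T = (0.4350·440 + 0.1000·600 + 0.0950·300) / 0.28625 = 279.90 / 0.28625 ≈ 977.82
  x_C = (0.3800·440 + 0.7125·600 + 0.2475·300) / 0.28625 = 668.95 / 0.28625 ≈ 2336.94
  x_U = (0.1400·440 + 0.2625·600 + 0.3925·300) / 0.28625 = 336.85 / 0.28625 ≈ 1176.77

x_T = 977.82, x_C = 2336.94, x_U = 1176.77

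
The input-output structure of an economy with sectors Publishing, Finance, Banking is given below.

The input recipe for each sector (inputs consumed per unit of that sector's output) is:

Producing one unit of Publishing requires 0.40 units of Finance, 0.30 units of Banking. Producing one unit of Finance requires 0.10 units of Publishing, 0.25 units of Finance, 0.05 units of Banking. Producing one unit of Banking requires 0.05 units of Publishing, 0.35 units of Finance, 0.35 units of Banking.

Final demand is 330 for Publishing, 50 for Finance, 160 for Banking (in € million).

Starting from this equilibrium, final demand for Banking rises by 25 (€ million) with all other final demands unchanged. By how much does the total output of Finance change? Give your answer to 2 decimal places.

I − A =
  [   1.00    -0.10    -0.05]
  [  -0.40     0.75    -0.35]
  [  -0.30    -0.05     0.65]
Cofactors of I−A, C_ij = (−1)^(i+j)·(minor ij) (rows/columns in the sector order above):
  C_11 = (0.75)(0.65) − (-0.35)(-0.05) = 0.4700
  C_12 = −[(-0.40)(0.65) − (-0.35)(-0.30)] = 0.3650
  C_13 = (-0.40)(-0.05) − (0.75)(-0.30) = 0.2450
  C_21 = −[(-0.10)(0.65) − (-0.05)(-0.05)] = 0.0675
  C_22 = (1.00)(0.65) − (-0.05)(-0.30) = 0.6350
  C_23 = −[(1.00)(-0.05) − (-0.10)(-0.30)] = 0.0800
  C_31 = (-0.10)(-0.35) − (-0.05)(0.75) = 0.0725
  C_32 = −[(1.00)(-0.35) − (-0.05)(-0.40)] = 0.3700
  C_33 = (1.00)(0.75) − (-0.10)(-0.40) = 0.7100
det(I−A) = Σ_j (I−A)_1j·C_1j = (1.00)(0.4700) + (-0.10)(0.3650) + (-0.05)(0.2450) = 0.42125
adj(I−A) = Cᵀ =
  [ 0.4700   0.0675   0.0725]
  [ 0.3650   0.6350   0.3700]
  [ 0.2450   0.0800   0.7100]
(I − A)⁻¹ = adj(I−A) / det(I−A) ≈
  [   1.1157     0.1602     0.1721]
  [   0.8665     1.5074     0.8783]
  [   0.5816     0.1899     1.6855]
Δx = (I − A)⁻¹ Δd with Δd having +25 in the Banking component and 0 elsewhere.
So Δx_2 = L_23 · (+25), where L_23 = adj(I−A)_23 / det(I−A) = 0.3700 / 0.42125.
Δx_2 = 0.3700 × (+25) / 0.42125 = 9.25 / 0.42125 ≈ 21.96.

Δx_2 = 21.96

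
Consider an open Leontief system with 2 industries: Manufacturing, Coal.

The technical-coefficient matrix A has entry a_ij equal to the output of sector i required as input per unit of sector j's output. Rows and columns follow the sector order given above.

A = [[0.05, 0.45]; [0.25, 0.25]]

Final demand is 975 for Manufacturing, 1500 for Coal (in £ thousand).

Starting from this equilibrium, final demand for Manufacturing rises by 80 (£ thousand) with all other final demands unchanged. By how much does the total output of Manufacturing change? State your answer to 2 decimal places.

Δx_M = 100.00

I − A =
  [   0.95    -0.45]
  [  -0.25     0.75]
det(I−A) = (0.95)(0.75) − (-0.45)(-0.25) = 0.6000
adj(I−A) = [[0.75, 0.45], [0.25, 0.95]]
(I − A)⁻¹ = adj(I−A) / det(I−A) ≈
  [   1.2500     0.7500]
  [   0.4167     1.5833]
Δx = (I − A)⁻¹ Δd with Δd having +80 in the Manufacturing component and 0 elsewhere.
So Δx_M = L_MM · (+80), where L_MM = adj(I−A)_MM / det(I−A) = 0.75 / 0.6000.
Δx_M = 0.75 × (+80) / 0.6000 = 60.00 / 0.6000 = 100.00.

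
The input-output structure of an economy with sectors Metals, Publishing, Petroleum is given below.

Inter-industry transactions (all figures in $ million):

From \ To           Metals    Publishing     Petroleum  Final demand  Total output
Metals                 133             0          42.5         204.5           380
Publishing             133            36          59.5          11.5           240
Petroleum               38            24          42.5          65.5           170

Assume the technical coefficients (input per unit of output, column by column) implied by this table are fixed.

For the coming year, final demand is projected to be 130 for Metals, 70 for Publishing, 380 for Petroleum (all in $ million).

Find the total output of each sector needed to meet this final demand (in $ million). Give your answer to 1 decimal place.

Technical coefficients a_ij = z_ij / X_j:
  a_11 = 133/380 = 0.35, a_21 = 133/380 = 0.35, a_31 = 38/380 = 0.10
  a_12 = 0/240 = 0.00, a_22 = 36/240 = 0.15, a_32 = 24/240 = 0.10
  a_13 = 42.5/170 = 0.25, a_23 = 59.5/170 = 0.35, a_33 = 42.5/170 = 0.25
I − A =
  [   0.65     0.00    -0.25]
  [  -0.35     0.85    -0.35]
  [  -0.10    -0.10     0.75]
Cofactors of I−A, C_ij = (−1)^(i+j)·(minor ij) (rows/columns in the sector order above):
  C_11 = (0.85)(0.75) − (-0.35)(-0.10) = 0.6025
  C_12 = −[(-0.35)(0.75) − (-0.35)(-0.10)] = 0.2975
  C_13 = (-0.35)(-0.10) − (0.85)(-0.10) = 0.1200
  C_21 = −[(0.00)(0.75) − (-0.25)(-0.10)] = 0.0250
  C_22 = (0.65)(0.75) − (-0.25)(-0.10) = 0.4625
  C_23 = −[(0.65)(-0.10) − (0.00)(-0.10)] = 0.0650
  C_31 = (0.00)(-0.35) − (-0.25)(0.85) = 0.2125
  C_32 = −[(0.65)(-0.35) − (-0.25)(-0.35)] = 0.3150
  C_33 = (0.65)(0.85) − (0.00)(-0.35) = 0.5525
det(I−A) = Σ_j (I−A)_1j·C_1j = (0.65)(0.6025) + (0.00)(0.2975) + (-0.25)(0.1200) = 0.361625
adj(I−A) = Cᵀ =
  [ 0.6025   0.0250   0.2125]
  [ 0.2975   0.4625   0.3150]
  [ 0.1200   0.0650   0.5525]
(I − A)⁻¹ = adj(I−A) / det(I−A) ≈
  [   1.6661     0.0691     0.5876]
  [   0.8227     1.2789     0.8711]
  [   0.3318     0.1797     1.5278]
x = (I − A)⁻¹ d = adj(I−A)·d / det(I−A), with det(I−A) = 0.361625:
  x_1 = (0.6025·130 + 0.0250·70 + 0.2125·380) / 0.361625 = 160.825 / 0.361625 ≈ 444.7
  x_2 = (0.2975·130 + 0.4625·70 + 0.3150·380) / 0.361625 = 190.75 / 0.361625 ≈ 527.5
  x_3 = (0.1200·130 + 0.0650·70 + 0.5525·380) / 0.361625 = 230.10 / 0.361625 ≈ 636.3

x_1 = 444.7, x_2 = 527.5, x_3 = 636.3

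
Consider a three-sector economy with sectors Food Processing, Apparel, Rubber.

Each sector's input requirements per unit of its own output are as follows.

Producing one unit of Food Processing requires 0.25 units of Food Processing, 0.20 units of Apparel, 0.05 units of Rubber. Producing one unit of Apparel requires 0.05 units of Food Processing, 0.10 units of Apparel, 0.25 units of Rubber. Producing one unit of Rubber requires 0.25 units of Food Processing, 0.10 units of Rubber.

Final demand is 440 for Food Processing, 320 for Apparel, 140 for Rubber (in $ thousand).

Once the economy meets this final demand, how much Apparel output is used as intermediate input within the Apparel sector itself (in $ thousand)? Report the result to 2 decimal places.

I − A =
  [   0.75    -0.05    -0.25]
  [  -0.20     0.90     0.00]
  [  -0.05    -0.25     0.90]
Cofactors of I−A, C_ij = (−1)^(i+j)·(minor ij) (rows/columns in the sector order above):
  C_11 = (0.90)(0.90) − (0.00)(-0.25) = 0.8100
  C_12 = −[(-0.20)(0.90) − (0.00)(-0.05)] = 0.1800
  C_13 = (-0.20)(-0.25) − (0.90)(-0.05) = 0.0950
  C_21 = −[(-0.05)(0.90) − (-0.25)(-0.25)] = 0.1075
  C_22 = (0.75)(0.90) − (-0.25)(-0.05) = 0.6625
  C_23 = −[(0.75)(-0.25) − (-0.05)(-0.05)] = 0.1900
  C_31 = (-0.05)(0.00) − (-0.25)(0.90) = 0.2250
  C_32 = −[(0.75)(0.00) − (-0.25)(-0.20)] = 0.0500
  C_33 = (0.75)(0.90) − (-0.05)(-0.20) = 0.6650
det(I−A) = Σ_j (I−A)_1j·C_1j = (0.75)(0.8100) + (-0.05)(0.1800) + (-0.25)(0.0950) = 0.57475
adj(I−A) = Cᵀ =
  [ 0.8100   0.1075   0.2250]
  [ 0.1800   0.6625   0.0500]
  [ 0.0950   0.1900   0.6650]
(I − A)⁻¹ = adj(I−A) / det(I−A) ≈
  [   1.4093     0.1870     0.3915]
  [   0.3132     1.1527     0.0870]
  [   0.1653     0.3306     1.1570]
First solve x = (I − A)⁻¹ d = adj(I−A)·d / det(I−A); in particular x_A = (0.1800·440 + 0.6625·320 + 0.0500·140) / 0.57475 = 298.20 / 0.57475 ≈ 518.8343.
Intermediate flow from A to A: z_AA = a_AA · x_A = 0.10 × 298.20 / 0.57475 = 29.82 / 0.57475 ≈ 51.88.

z_AA = 51.88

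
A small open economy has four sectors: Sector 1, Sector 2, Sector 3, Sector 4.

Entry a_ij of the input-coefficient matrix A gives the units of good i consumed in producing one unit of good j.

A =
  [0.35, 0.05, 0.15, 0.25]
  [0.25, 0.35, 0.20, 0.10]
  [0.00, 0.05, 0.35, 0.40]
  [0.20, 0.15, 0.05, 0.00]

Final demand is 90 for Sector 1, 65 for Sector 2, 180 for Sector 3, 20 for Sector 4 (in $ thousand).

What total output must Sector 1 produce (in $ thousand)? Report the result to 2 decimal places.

I − A =
  [   0.65    -0.05    -0.15    -0.25]
  [  -0.25     0.65    -0.20    -0.10]
  [   0.00    -0.05     0.65    -0.40]
  [  -0.20    -0.15    -0.05     1.00]
Compute the cofactors C_ij = (−1)^(i+j)·(3×3 minor ij) of I−A; the adjugate is their transpose:
adj(I−A) = Cᵀ =
  [ 0.377500   0.073000   0.121125   0.150125]
  [ 0.186500   0.365000   0.166875   0.149875]
  [ 0.080500   0.073000   0.357375   0.170375]
  [ 0.107500   0.073000   0.067125   0.258125]
det(I−A) = Σ_j (I−A)_1j·C_1j = (0.65)(0.377500) + (-0.05)(0.186500) + (-0.15)(0.080500) + (-0.25)(0.107500) = 0.1971
(I − A)⁻¹ = adj(I−A) / det(I−A) ≈
  [   1.9153     0.3704     0.6145     0.7617]
  [   0.9462     1.8519     0.8467     0.7604]
  [   0.4084     0.3704     1.8132     0.8644]
  [   0.5454     0.3704     0.3406     1.3096]
x = (I − A)⁻¹ d = adj(I−A)·d / det(I−A), with det(I−A) = 0.1971:
  x_1 = (0.377500·90 + 0.073000·65 + 0.121125·180 + 0.150125·20) / 0.1971 = 63.525 / 0.1971 ≈ 322.30
  x_2 = (0.186500·90 + 0.365000·65 + 0.166875·180 + 0.149875·20) / 0.1971 = 73.545 / 0.1971 ≈ 373.14
  x_3 = (0.080500·90 + 0.073000·65 + 0.357375·180 + 0.170375·20) / 0.1971 = 79.725 / 0.1971 ≈ 404.49
  x_4 = (0.107500·90 + 0.073000·65 + 0.067125·180 + 0.258125·20) / 0.1971 = 31.665 / 0.1971 ≈ 160.65

x_1 = 322.30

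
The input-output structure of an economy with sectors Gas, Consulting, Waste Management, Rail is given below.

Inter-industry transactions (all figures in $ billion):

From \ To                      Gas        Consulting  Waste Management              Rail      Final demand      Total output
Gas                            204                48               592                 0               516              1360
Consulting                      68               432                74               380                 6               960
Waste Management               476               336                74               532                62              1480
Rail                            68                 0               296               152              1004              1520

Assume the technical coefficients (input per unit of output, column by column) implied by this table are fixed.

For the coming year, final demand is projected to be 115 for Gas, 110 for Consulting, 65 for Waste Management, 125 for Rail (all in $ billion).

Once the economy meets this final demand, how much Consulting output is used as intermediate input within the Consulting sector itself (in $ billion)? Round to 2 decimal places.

Technical coefficients a_ij = z_ij / X_j:
  a_GG = 204/1360 = 0.15, a_CG = 68/1360 = 0.05, a_WG = 476/1360 = 0.35, a_RG = 68/1360 = 0.05
  a_GC = 48/960 = 0.05, a_CC = 432/960 = 0.45, a_WC = 336/960 = 0.35, a_RC = 0/960 = 0.00
  a_GW = 592/1480 = 0.40, a_CW = 74/1480 = 0.05, a_WW = 74/1480 = 0.05, a_RW = 296/1480 = 0.20
  a_GR = 0/1520 = 0.00, a_CR = 380/1520 = 0.25, a_WR = 532/1520 = 0.35, a_RR = 152/1520 = 0.10
I − A =
  [   0.85    -0.05    -0.40     0.00]
  [  -0.05     0.55    -0.05    -0.25]
  [  -0.35    -0.35     0.95    -0.35]
  [  -0.05     0.00    -0.20     0.90]
Compute the cofactors C_ij = (−1)^(i+j)·(3×3 minor ij) of I−A; the adjugate is their transpose:
adj(I−A) = Cᵀ =
  [ 0.398500   0.165250   0.202750   0.124750]
  [ 0.085250   0.534250   0.103750   0.188750]
  [ 0.203000   0.284375   0.417875   0.241500]
  [ 0.067250   0.072375   0.104125   0.342000]
det(I−A) = Σ_j (I−A)_1j·C_1j = (0.85)(0.398500) + (-0.05)(0.085250) + (-0.40)(0.203000) + (0.00)(0.067250) = 0.2532625
(I − A)⁻¹ = adj(I−A) / det(I−A) ≈
  [   1.5735     0.6525     0.8006     0.4926]
  [   0.3366     2.1095     0.4097     0.7453]
  [   0.8015     1.1228     1.6500     0.9536]
  [   0.2655     0.2858     0.4111     1.3504]
First solve x = (I − A)⁻¹ d = adj(I−A)·d / det(I−A); in particular x_C = (0.085250·115 + 0.534250·110 + 0.103750·65 + 0.188750·125) / 0.2532625 = 98.90875 / 0.2532625 ≈ 390.5385.
Intermediate flow from C to C: z_CC = a_CC · x_C = 0.45 × 98.90875 / 0.2532625 = 44.5089375 / 0.2532625 ≈ 175.74.

z_CC = 175.74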